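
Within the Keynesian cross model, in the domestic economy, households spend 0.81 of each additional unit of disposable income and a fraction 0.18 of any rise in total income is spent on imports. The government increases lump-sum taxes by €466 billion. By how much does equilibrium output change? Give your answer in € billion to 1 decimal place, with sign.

A lump-sum tax change of +€466 billion shifts disposable income by −€466 billion; first-round consumption changes by −c × ΔT = −0.81 × (+€466 billion) = −€377.46 billion.
Expenditure multiplier = 1/(1 − c + m) = 1/(1 − 0.81 + 0.18) = 1/0.37 ≈ 2.703.
The tax multiplier is −c × k ≈ −2.189, so ΔY = k × (−c·ΔT) = (−€377.46 billion) / 0.37 ≈ −€1,020.2 billion.

−€1,020.2 billion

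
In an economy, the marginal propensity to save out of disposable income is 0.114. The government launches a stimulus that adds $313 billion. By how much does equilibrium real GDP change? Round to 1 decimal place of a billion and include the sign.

+$2,745.6 billion

MPC = 1 − MPS = 1 − 0.114 = 0.886.
Spending multiplier = 1/(1 − MPC) = 1/(1 − 0.886) = 1/0.114 ≈ 8.772.
ΔY = k × ΔG = (+$313 billion) / 0.114 ≈ +$2,745.6 billion.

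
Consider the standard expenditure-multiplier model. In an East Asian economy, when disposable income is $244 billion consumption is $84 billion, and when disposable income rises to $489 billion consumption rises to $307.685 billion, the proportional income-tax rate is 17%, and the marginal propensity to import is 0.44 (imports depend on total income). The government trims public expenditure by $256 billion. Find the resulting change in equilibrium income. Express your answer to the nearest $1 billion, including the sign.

MPC = ΔC/ΔYd = (307.685 − 84)/(489 − 244) = 223.685/245 = 0.913.
Spending multiplier = 1/(1 − c(1−t) + m) = 1/(1 − 0.913×0.83 + 0.44) = 1/0.68221 ≈ 1.466.
ΔY = k × ΔG = (−$256 billion) / 0.68221 ≈ −$375 billion.

−$375 billion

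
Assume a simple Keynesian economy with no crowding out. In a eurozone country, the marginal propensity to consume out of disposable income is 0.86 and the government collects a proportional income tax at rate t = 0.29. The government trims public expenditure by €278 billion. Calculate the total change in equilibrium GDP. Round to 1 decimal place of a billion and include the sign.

Government-spending multiplier = 1/(1 − c(1−t)) = 1/(1 − 0.86×0.71) = 1/0.3894 ≈ 2.568.
ΔY = k × ΔG = (−€278 billion) / 0.3894 ≈ −€713.9 billion.

−€713.9 billion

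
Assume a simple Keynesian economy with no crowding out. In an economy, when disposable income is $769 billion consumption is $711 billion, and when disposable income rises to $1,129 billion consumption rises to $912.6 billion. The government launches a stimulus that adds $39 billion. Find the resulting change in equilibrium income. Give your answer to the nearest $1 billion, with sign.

MPC = ΔC/ΔYd = (912.6 − 711)/(1,129 − 769) = 201.6/360 = 0.56.
Government-spending multiplier = 1/(1 − MPC) = 1/(1 − 0.56) = 1/0.44 ≈ 2.273.
ΔY = k × ΔG = (+$39 billion) / 0.44 ≈ +$89 billion.

+$89 billion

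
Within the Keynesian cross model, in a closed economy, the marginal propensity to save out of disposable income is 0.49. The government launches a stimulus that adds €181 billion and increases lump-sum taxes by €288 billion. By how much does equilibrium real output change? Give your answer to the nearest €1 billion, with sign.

+€70 billion

MPC = 1 − MPS = 1 − 0.49 = 0.51.
Expenditure multiplier = 1/(1 − MPC) = 1/(1 − 0.51) = 1/0.49 ≈ 2.041.
ΔG contributes k·ΔG = (+€181 billion) / 0.49 ≈ +€369.4 billion.
ΔT of +€288 billion changes first-round spending by −c·ΔT = −€146.88 billion, contributing k·(−c·ΔT) = (−€146.88 billion) / 0.49 ≈ −€299.8 billion.
Net ΔY = k(ΔG − c·ΔT) = (+€34.12 billion) / 0.49 ≈ +€70 billion.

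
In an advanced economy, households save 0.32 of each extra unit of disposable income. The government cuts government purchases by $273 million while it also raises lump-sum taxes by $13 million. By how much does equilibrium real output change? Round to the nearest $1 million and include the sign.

MPC = 1 − MPS = 1 − 0.32 = 0.68.
Expenditure multiplier = 1/(1 − MPC) = 1/(1 − 0.68) = 1/0.32 = 3.125.
ΔG contributes k·ΔG = (−$273 million) / 0.32 ≈ −$853.1 million.
ΔT of +$13 million changes first-round spending by −c·ΔT = −$8.84 million, contributing k·(−c·ΔT) = (−$8.84 million) / 0.32 ≈ −$27.6 million.
Net ΔY = k(ΔG − c·ΔT) = (−$281.84 million) / 0.32 ≈ −$881 million.

−$881 million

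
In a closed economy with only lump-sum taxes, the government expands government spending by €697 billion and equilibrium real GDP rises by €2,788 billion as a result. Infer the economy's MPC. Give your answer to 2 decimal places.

0.75

Implied spending multiplier k = ΔY/ΔG = 2,788/697 = 4.
Since k = 1/(1 − MPC), MPC = 1 − 1/k = 1 − ΔG/ΔY = 1 − 697/2,788 = 0.75.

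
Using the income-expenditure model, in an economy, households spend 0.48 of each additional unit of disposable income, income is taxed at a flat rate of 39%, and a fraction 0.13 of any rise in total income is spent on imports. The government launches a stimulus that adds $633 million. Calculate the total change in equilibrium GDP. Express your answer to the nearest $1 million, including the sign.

Spending multiplier = 1/(1 − c(1−t) + m) = 1/(1 − 0.48×0.61 + 0.13) = 1/0.8372 ≈ 1.194.
ΔY = k × ΔG = (+$633 million) / 0.8372 ≈ +$756 million.

+$756 million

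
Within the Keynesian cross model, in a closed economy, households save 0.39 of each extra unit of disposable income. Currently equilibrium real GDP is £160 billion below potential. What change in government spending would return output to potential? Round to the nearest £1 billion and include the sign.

MPC = 1 − MPS = 1 − 0.39 = 0.61.
Spending multiplier = 1/(1 − MPC) = 1/(1 − 0.61) = 1/0.39 ≈ 2.564.
Need ΔY = +£160 billion, so ΔG = ΔY/k = (+£160 billion) × 0.39 ≈ +£62 billion.
The government should increase government spending by £62 billion.

+£62 billion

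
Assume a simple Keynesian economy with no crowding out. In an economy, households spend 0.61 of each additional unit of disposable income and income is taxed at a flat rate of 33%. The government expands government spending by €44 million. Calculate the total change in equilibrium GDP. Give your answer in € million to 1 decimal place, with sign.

+€74.4 million

Expenditure multiplier = 1/(1 − c(1−t)) = 1/(1 − 0.61×0.67) = 1/0.5913 ≈ 1.691.
ΔY = k × ΔG = (+€44 million) / 0.5913 ≈ +€74.4 million.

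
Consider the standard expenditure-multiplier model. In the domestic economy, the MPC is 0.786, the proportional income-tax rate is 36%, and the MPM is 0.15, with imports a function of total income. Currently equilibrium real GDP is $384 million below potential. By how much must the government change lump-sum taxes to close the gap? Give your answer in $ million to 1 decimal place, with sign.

Spending multiplier = 1/(1 − c(1−t) + m) = 1/(1 − 0.786×0.64 + 0.15) = 1/0.64696 ≈ 1.546.
Tax multiplier = −c·k = −0.786/0.64696 ≈ −1.215. Need ΔY = +$384 million, so ΔT = ΔY/(−c·k) = −(+$384 million) × 0.64696 / 0.786 ≈ −$316.1 million.
The government should cut lump-sum taxes by $316.1 million.

−$316.1 million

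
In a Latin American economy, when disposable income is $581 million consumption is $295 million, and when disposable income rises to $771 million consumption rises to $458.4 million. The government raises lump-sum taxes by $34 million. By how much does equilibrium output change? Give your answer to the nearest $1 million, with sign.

−$209 million

MPC = ΔC/ΔYd = (458.4 − 295)/(771 − 581) = 163.4/190 = 0.86.
A lump-sum tax change of +$34 million shifts disposable income by −$34 million; first-round consumption changes by −c × ΔT = −0.86 × (+$34 million) = −$29.24 million.
Expenditure multiplier = 1/(1 − MPC) = 1/(1 − 0.86) = 1/0.14 ≈ 7.143.
The tax multiplier is −c × k ≈ −6.143, so ΔY = k × (−c·ΔT) = (−$29.24 million) / 0.14 ≈ −$209 million.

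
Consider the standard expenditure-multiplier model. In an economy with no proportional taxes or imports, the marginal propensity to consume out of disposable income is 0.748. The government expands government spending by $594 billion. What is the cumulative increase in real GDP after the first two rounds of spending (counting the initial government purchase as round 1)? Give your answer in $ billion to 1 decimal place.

$1,038.3 billion

Round 1 adds ΔG = $594 billion; each later round is MPC = 0.748 times the previous.
After 2 rounds: 594 + 444.312 = ΔG·(1 − c^2)/(1 − c) = 594 × (1 − 0.559504)/0.252 ≈ $1,038.3 billion.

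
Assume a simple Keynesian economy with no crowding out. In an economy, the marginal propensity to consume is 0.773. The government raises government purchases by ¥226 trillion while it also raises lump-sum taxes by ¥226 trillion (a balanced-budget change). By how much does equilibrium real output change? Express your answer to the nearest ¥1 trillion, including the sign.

+¥226 trillion

Expenditure multiplier = 1/(1 − MPC) = 1/(1 − 0.773) = 1/0.227 ≈ 4.405.
ΔG contributes k·ΔG = (+¥226 trillion) / 0.227 ≈ +¥995.6 trillion.
ΔT of +¥226 trillion changes first-round spending by −c·ΔT = −¥174.698 trillion, contributing k·(−c·ΔT) = (−¥174.698 trillion) / 0.227 ≈ −¥769.6 trillion.
With ΔG = ΔT and no other leakages, the balanced-budget multiplier is 1, so ΔY = ΔG = +¥226 trillion.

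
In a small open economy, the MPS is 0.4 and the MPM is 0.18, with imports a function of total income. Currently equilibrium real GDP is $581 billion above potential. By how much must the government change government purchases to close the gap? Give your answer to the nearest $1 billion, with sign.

−$337 billion

MPC = 1 − MPS = 1 − 0.4 = 0.6.
Spending multiplier = 1/(1 − c + m) = 1/(1 − 0.6 + 0.18) = 1/0.58 ≈ 1.724.
Need ΔY = −$581 billion, so ΔG = ΔY/k = (−$581 billion) × 0.58 ≈ −$337 billion.
The government should cut government purchases by $337 billion.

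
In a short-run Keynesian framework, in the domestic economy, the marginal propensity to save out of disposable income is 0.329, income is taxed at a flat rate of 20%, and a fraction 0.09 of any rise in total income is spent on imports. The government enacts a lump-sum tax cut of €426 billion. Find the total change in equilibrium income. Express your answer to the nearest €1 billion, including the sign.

+€517 billion

MPC = 1 − MPS = 1 − 0.329 = 0.671.
A lump-sum tax change of −€426 billion shifts disposable income by +€426 billion; first-round consumption changes by −c × ΔT = −0.671 × (−€426 billion) = +€285.846 billion.
Expenditure multiplier = 1/(1 − c(1−t) + m) = 1/(1 − 0.671×0.8 + 0.09) = 1/0.5532 ≈ 1.808.
The tax multiplier is −c × k ≈ −1.213, so ΔY = k × (−c·ΔT) = (+€285.846 billion) / 0.5532 ≈ +€517 billion.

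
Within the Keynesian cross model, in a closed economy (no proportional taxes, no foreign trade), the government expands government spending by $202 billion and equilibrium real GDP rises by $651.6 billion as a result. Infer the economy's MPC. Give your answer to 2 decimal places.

0.69

Implied spending multiplier k = ΔY/ΔG = 651.6/202 ≈ 3.2257.
Since k = 1/(1 − MPC), MPC = 1 − 1/k = 1 − ΔG/ΔY = 1 − 202/651.6 ≈ 0.69.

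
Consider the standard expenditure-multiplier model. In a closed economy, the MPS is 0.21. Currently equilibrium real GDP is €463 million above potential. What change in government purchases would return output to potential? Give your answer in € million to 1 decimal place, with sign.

−€97.2 million

MPC = 1 − MPS = 1 − 0.21 = 0.79.
Spending multiplier = 1/(1 − MPC) = 1/(1 − 0.79) = 1/0.21 ≈ 4.762.
Need ΔY = −€463 million, so ΔG = ΔY/k = (−€463 million) × 0.21 ≈ −€97.2 million.
The government should cut government purchases by €97.2 million.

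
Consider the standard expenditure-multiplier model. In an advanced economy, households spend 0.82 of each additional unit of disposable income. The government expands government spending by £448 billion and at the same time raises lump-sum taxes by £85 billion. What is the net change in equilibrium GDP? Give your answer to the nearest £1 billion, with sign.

Expenditure multiplier = 1/(1 − MPC) = 1/(1 − 0.82) = 1/0.18 ≈ 5.556.
ΔG contributes k·ΔG = (+£448 billion) / 0.18 ≈ +£2,488.9 billion.
ΔT of +£85 billion changes first-round spending by −c·ΔT = −£69.7 billion, contributing k·(−c·ΔT) = (−£69.7 billion) / 0.18 ≈ −£387.2 billion.
Net ΔY = k(ΔG − c·ΔT) = (+£378.3 billion) / 0.18 ≈ +£2,102 billion.

+£2,102 billion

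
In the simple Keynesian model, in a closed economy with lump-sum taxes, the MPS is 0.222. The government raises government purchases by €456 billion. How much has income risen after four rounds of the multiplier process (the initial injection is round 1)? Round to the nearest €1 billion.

€1,302 billion

MPC = 1 − MPS = 1 − 0.222 = 0.778.
Round 1 adds ΔG = €456 billion; each later round is MPC = 0.778 times the previous.
After 4 rounds: 456 + 354.768 + 276.009504 + 214.735394112 = ΔG·(1 − c^4)/(1 − c) = 456 × (1 − 0.366368720656)/0.222 ≈ €1,302 billion.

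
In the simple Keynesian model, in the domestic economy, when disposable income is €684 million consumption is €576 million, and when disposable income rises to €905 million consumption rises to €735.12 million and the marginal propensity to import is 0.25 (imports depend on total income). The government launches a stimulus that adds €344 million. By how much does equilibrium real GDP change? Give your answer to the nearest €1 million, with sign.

MPC = ΔC/ΔYd = (735.12 − 576)/(905 − 684) = 159.12/221 = 0.72.
Government-spending multiplier = 1/(1 − c + m) = 1/(1 − 0.72 + 0.25) = 1/0.53 ≈ 1.887.
ΔY = k × ΔG = (+€344 million) / 0.53 ≈ +€649 million.

+€649 million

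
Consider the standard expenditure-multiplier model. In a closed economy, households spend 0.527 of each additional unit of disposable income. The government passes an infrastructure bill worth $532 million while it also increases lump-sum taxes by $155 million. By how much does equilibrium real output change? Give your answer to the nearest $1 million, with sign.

+$952 million

Expenditure multiplier = 1/(1 − MPC) = 1/(1 − 0.527) = 1/0.473 ≈ 2.114.
ΔG contributes k·ΔG = (+$532 million) / 0.473 ≈ +$1,124.7 million.
ΔT of +$155 million changes first-round spending by −c·ΔT = −$81.685 million, contributing k·(−c·ΔT) = (−$81.685 million) / 0.473 ≈ −$172.7 million.
Net ΔY = k(ΔG − c·ΔT) = (+$450.315 million) / 0.473 ≈ +$952 million.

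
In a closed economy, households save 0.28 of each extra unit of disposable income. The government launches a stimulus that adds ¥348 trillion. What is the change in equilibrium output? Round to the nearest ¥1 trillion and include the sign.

MPC = 1 − MPS = 1 − 0.28 = 0.72.
Expenditure multiplier = 1/(1 − MPC) = 1/(1 − 0.72) = 1/0.28 ≈ 3.571.
ΔY = k × ΔG = (+¥348 trillion) / 0.28 ≈ +¥1,243 trillion.

+¥1,243 trillion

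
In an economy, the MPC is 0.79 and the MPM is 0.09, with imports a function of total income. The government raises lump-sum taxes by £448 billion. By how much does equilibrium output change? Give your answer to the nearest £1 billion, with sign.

A lump-sum tax change of +£448 billion shifts disposable income by −£448 billion; first-round consumption changes by −c × ΔT = −0.79 × (+£448 billion) = −£353.92 billion.
Expenditure multiplier = 1/(1 − c + m) = 1/(1 − 0.79 + 0.09) = 1/0.3 ≈ 3.333.
The tax multiplier is −c × k ≈ −2.633, so ΔY = k × (−c·ΔT) = (−£353.92 billion) / 0.3 ≈ −£1,180 billion.

−£1,180 billion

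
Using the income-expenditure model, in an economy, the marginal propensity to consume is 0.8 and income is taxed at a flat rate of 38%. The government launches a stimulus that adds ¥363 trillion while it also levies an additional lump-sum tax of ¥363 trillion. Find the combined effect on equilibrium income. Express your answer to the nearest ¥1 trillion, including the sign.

+¥144 trillion

Expenditure multiplier = 1/(1 − c(1−t)) = 1/(1 − 0.8×0.62) = 1/0.504 ≈ 1.984.
ΔG contributes k·ΔG = (+¥363 trillion) / 0.504 ≈ +¥720.2 trillion.
ΔT of +¥363 trillion changes first-round spending by −c·ΔT = −¥290.4 trillion, contributing k·(−c·ΔT) = (−¥290.4 trillion) / 0.504 ≈ −¥576.2 trillion.
Net ΔY = k(ΔG − c·ΔT) = (+¥72.6 trillion) / 0.504 ≈ +¥144 trillion.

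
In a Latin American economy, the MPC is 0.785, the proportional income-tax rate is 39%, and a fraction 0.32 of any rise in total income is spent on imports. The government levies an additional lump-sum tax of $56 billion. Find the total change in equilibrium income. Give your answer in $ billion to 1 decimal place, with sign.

−$52.3 billion

A lump-sum tax change of +$56 billion shifts disposable income by −$56 billion; first-round consumption changes by −c × ΔT = −0.785 × (+$56 billion) = −$43.96 billion.
Expenditure multiplier = 1/(1 − c(1−t) + m) = 1/(1 − 0.785×0.61 + 0.32) = 1/0.84115 ≈ 1.189.
The tax multiplier is −c × k ≈ −0.933, so ΔY = k × (−c·ΔT) = (−$43.96 billion) / 0.84115 ≈ −$52.3 billion.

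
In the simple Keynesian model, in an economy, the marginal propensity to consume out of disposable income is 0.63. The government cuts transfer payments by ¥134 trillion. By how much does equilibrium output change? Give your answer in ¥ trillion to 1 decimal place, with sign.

−¥228.2 trillion

The transfer change shifts disposable income by −¥134 trillion, so first-round consumption changes by c·ΔTR = 0.63 × (−¥134 trillion) = −¥84.42 trillion.
Expenditure multiplier = 1/(1 − MPC) = 1/(1 − 0.63) = 1/0.37 ≈ 2.703.
The transfer multiplier is c × k ≈ 1.703, so ΔY = k × (c·ΔTR) = (−¥84.42 trillion) / 0.37 ≈ −¥228.2 trillion.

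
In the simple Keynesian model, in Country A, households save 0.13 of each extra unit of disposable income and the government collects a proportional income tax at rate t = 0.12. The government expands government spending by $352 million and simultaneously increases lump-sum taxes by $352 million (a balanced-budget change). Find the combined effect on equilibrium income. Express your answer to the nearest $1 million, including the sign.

+$195 million

MPC = 1 − MPS = 1 − 0.13 = 0.87.
Expenditure multiplier = 1/(1 − c(1−t)) = 1/(1 − 0.87×0.88) = 1/0.2344 ≈ 4.266.
ΔG contributes k·ΔG = (+$352 million) / 0.2344 ≈ +$1,501.7 million.
ΔT of +$352 million changes first-round spending by −c·ΔT = −$306.24 million, contributing k·(−c·ΔT) = (−$306.24 million) / 0.2344 ≈ −$1,306.5 million.
Net ΔY = k(ΔG − c·ΔT) = (+$45.76 million) / 0.2344 ≈ +$195 million.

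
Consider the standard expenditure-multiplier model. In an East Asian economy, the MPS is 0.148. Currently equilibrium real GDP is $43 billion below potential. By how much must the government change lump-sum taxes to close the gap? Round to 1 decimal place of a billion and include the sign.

MPC = 1 − MPS = 1 − 0.148 = 0.852.
Spending multiplier = 1/(1 − MPC) = 1/(1 − 0.852) = 1/0.148 ≈ 6.757.
Tax multiplier = −c·k = −0.852/0.148 ≈ −5.757. Need ΔY = +$43 billion, so ΔT = ΔY/(−c·k) = −(+$43 billion) × 0.148 / 0.852 ≈ −$7.5 billion.
The government should cut lump-sum taxes by $7.5 billion.

−$7.5 billion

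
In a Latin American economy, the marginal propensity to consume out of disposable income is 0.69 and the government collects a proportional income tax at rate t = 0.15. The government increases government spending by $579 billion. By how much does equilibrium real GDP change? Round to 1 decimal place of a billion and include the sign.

Expenditure multiplier = 1/(1 − c(1−t)) = 1/(1 − 0.69×0.85) = 1/0.4135 ≈ 2.418.
ΔY = k × ΔG = (+$579 billion) / 0.4135 ≈ +$1,400.2 billion.

+$1,400.2 billion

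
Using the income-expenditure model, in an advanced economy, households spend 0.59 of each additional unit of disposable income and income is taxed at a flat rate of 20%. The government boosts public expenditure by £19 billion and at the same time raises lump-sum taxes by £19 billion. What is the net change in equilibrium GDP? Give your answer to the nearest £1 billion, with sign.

+£15 billion

Expenditure multiplier = 1/(1 − c(1−t)) = 1/(1 − 0.59×0.8) = 1/0.528 ≈ 1.894.
ΔG contributes k·ΔG = (+£19 billion) / 0.528 ≈ +£36 billion.
ΔT of +£19 billion changes first-round spending by −c·ΔT = −£11.21 billion, contributing k·(−c·ΔT) = (−£11.21 billion) / 0.528 ≈ −£21.2 billion.
Net ΔY = k(ΔG − c·ΔT) = (+£7.79 billion) / 0.528 ≈ +£15 billion.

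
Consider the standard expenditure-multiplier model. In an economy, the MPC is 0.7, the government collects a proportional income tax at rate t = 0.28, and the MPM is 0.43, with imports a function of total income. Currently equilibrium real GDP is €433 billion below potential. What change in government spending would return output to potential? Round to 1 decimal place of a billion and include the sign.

+€401.0 billion

Spending multiplier = 1/(1 − c(1−t) + m) = 1/(1 − 0.7×0.72 + 0.43) = 1/0.926 ≈ 1.08.
Need ΔY = +€433 billion, so ΔG = ΔY/k = (+€433 billion) × 0.926 ≈ +€401 billion.
The government should increase government spending by €401 billion.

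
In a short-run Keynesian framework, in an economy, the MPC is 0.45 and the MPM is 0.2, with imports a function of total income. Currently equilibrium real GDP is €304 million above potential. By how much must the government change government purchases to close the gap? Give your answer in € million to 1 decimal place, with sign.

Spending multiplier = 1/(1 − c + m) = 1/(1 − 0.45 + 0.2) = 1/0.75 ≈ 1.333.
Need ΔY = −€304 million, so ΔG = ΔY/k = (−€304 million) × 0.75 = −€228 million.
The government should cut government purchases by €228 million.

−€228.0 million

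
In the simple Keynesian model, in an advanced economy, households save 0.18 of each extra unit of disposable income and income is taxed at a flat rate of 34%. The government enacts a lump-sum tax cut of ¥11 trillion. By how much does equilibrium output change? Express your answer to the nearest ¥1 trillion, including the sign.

+¥20 trillion

MPC = 1 − MPS = 1 − 0.18 = 0.82.
A lump-sum tax change of −¥11 trillion shifts disposable income by +¥11 trillion; first-round consumption changes by −c × ΔT = −0.82 × (−¥11 trillion) = +¥9.02 trillion.
Expenditure multiplier = 1/(1 − c(1−t)) = 1/(1 − 0.82×0.66) = 1/0.4588 ≈ 2.18.
The tax multiplier is −c × k ≈ −1.787, so ΔY = k × (−c·ΔT) = (+¥9.02 trillion) / 0.4588 ≈ +¥20 trillion.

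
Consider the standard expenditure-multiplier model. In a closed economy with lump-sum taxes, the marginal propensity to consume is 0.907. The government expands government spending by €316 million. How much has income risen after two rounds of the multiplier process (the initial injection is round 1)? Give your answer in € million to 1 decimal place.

€602.6 million

Round 1 adds ΔG = €316 million; each later round is MPC = 0.907 times the previous.
After 2 rounds: 316 + 286.612 = ΔG·(1 − c^2)/(1 − c) = 316 × (1 − 0.822649)/0.093 ≈ €602.6 million.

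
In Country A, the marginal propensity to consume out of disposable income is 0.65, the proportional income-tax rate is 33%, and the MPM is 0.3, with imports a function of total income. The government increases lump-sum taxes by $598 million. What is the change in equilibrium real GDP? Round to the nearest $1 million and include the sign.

−$450 million

A lump-sum tax change of +$598 million shifts disposable income by −$598 million; first-round consumption changes by −c × ΔT = −0.65 × (+$598 million) = −$388.7 million.
Expenditure multiplier = 1/(1 − c(1−t) + m) = 1/(1 − 0.65×0.67 + 0.3) = 1/0.8645 ≈ 1.157.
The tax multiplier is −c × k ≈ −0.752, so ΔY = k × (−c·ΔT) = (−$388.7 million) / 0.8645 ≈ −$450 million.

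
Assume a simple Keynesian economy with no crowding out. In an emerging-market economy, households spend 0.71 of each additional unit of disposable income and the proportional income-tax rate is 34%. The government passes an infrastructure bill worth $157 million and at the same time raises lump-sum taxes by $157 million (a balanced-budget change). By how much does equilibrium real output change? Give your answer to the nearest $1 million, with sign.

Expenditure multiplier = 1/(1 − c(1−t)) = 1/(1 − 0.71×0.66) = 1/0.5314 ≈ 1.882.
ΔG contributes k·ΔG = (+$157 million) / 0.5314 ≈ +$295.4 million.
ΔT of +$157 million changes first-round spending by −c·ΔT = −$111.47 million, contributing k·(−c·ΔT) = (−$111.47 million) / 0.5314 ≈ −$209.8 million.
Net ΔY = k(ΔG − c·ΔT) = (+$45.53 million) / 0.5314 ≈ +$86 million.

+$86 million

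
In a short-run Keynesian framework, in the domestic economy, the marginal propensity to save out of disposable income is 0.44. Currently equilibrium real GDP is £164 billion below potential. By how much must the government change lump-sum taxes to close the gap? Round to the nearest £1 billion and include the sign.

MPC = 1 − MPS = 1 − 0.44 = 0.56.
Spending multiplier = 1/(1 − MPC) = 1/(1 − 0.56) = 1/0.44 ≈ 2.273.
Tax multiplier = −c·k = −0.56/0.44 ≈ −1.273. Need ΔY = +£164 billion, so ΔT = ΔY/(−c·k) = −(+£164 billion) × 0.44 / 0.56 ≈ −£129 billion.
The government should cut lump-sum taxes by £129 billion.

−£129 billion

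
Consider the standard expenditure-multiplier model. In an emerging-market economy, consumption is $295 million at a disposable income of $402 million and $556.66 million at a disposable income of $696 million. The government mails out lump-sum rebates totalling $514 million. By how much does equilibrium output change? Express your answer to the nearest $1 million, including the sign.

+$4,159 million

MPC = ΔC/ΔYd = (556.66 − 295)/(696 − 402) = 261.66/294 = 0.89.
A lump-sum tax change of −$514 million shifts disposable income by +$514 million; first-round consumption changes by −c × ΔT = −0.89 × (−$514 million) = +$457.46 million.
Expenditure multiplier = 1/(1 − MPC) = 1/(1 − 0.89) = 1/0.11 ≈ 9.091.
The tax multiplier is −c × k ≈ −8.091, so ΔY = k × (−c·ΔT) = (+$457.46 million) / 0.11 ≈ +$4,159 million.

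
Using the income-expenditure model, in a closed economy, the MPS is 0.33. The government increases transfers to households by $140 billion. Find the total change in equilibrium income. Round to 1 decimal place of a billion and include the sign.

MPC = 1 − MPS = 1 − 0.33 = 0.67.
The transfer change shifts disposable income by +$140 billion, so first-round consumption changes by c·ΔTR = 0.67 × (+$140 billion) = +$93.8 billion.
Expenditure multiplier = 1/(1 − MPC) = 1/(1 − 0.67) = 1/0.33 ≈ 3.03.
The transfer multiplier is c × k ≈ 2.03, so ΔY = k × (c·ΔTR) = (+$93.8 billion) / 0.33 ≈ +$284.2 billion.

+$284.2 billion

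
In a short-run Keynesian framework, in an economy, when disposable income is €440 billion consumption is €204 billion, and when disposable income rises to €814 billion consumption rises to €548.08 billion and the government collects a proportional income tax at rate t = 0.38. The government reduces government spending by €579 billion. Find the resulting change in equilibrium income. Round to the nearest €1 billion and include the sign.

−€1,348 billion

MPC = ΔC/ΔYd = (548.08 − 204)/(814 − 440) = 344.08/374 = 0.92.
Expenditure multiplier = 1/(1 − c(1−t)) = 1/(1 − 0.92×0.62) = 1/0.4296 ≈ 2.328.
ΔY = k × ΔG = (−€579 billion) / 0.4296 ≈ −€1,348 billion.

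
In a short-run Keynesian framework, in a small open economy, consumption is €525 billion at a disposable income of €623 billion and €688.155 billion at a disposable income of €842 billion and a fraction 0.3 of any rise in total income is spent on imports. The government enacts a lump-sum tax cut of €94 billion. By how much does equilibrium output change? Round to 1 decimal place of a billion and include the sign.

MPC = ΔC/ΔYd = (688.155 − 525)/(842 − 623) = 163.155/219 = 0.745.
A lump-sum tax change of −€94 billion shifts disposable income by +€94 billion; first-round consumption changes by −c × ΔT = −0.745 × (−€94 billion) = +€70.03 billion.
Expenditure multiplier = 1/(1 − c + m) = 1/(1 − 0.745 + 0.3) = 1/0.555 ≈ 1.802.
The tax multiplier is −c × k ≈ −1.342, so ΔY = k × (−c·ΔT) = (+€70.03 billion) / 0.555 ≈ +€126.2 billion.

+€126.2 billion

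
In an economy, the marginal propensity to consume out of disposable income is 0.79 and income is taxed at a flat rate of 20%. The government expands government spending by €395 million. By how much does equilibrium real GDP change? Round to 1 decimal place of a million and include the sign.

+€1,073.4 million

Government-spending multiplier = 1/(1 − c(1−t)) = 1/(1 − 0.79×0.8) = 1/0.368 ≈ 2.717.
ΔY = k × ΔG = (+€395 million) / 0.368 ≈ +€1,073.4 million.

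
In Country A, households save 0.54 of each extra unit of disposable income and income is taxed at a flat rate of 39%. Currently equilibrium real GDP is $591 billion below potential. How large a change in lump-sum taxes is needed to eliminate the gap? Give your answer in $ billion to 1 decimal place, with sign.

MPC = 1 − MPS = 1 − 0.54 = 0.46.
Spending multiplier = 1/(1 − c(1−t)) = 1/(1 − 0.46×0.61) = 1/0.7194 ≈ 1.39.
Tax multiplier = −c·k = −0.46/0.7194 ≈ −0.639. Need ΔY = +$591 billion, so ΔT = ΔY/(−c·k) = −(+$591 billion) × 0.7194 / 0.46 ≈ −$924.3 billion.
The government should cut lump-sum taxes by $924.3 billion.

−$924.3 billion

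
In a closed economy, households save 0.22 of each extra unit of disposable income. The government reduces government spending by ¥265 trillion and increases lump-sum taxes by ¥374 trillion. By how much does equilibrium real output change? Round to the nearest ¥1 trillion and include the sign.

−¥2,531 trillion

MPC = 1 − MPS = 1 − 0.22 = 0.78.
Expenditure multiplier = 1/(1 − MPC) = 1/(1 − 0.78) = 1/0.22 ≈ 4.545.
ΔG contributes k·ΔG = (−¥265 trillion) / 0.22 ≈ −¥1,204.5 trillion.
ΔT of +¥374 trillion changes first-round spending by −c·ΔT = −¥291.72 trillion, contributing k·(−c·ΔT) = (−¥291.72 trillion) / 0.22 = −¥1,326 trillion.
Net ΔY = k(ΔG − c·ΔT) = (−¥556.72 trillion) / 0.22 ≈ −¥2,531 trillion.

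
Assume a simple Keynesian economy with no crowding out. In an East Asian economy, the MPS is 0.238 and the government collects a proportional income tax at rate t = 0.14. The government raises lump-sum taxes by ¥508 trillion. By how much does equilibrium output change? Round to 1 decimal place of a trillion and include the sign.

−¥1,123.1 trillion

MPC = 1 − MPS = 1 − 0.238 = 0.762.
A lump-sum tax change of +¥508 trillion shifts disposable income by −¥508 trillion; first-round consumption changes by −c × ΔT = −0.762 × (+¥508 trillion) = −¥387.096 trillion.
Expenditure multiplier = 1/(1 − c(1−t)) = 1/(1 − 0.762×0.86) = 1/0.34468 ≈ 2.901.
The tax multiplier is −c × k ≈ −2.211, so ΔY = k × (−c·ΔT) = (−¥387.096 trillion) / 0.34468 ≈ −¥1,123.1 trillion.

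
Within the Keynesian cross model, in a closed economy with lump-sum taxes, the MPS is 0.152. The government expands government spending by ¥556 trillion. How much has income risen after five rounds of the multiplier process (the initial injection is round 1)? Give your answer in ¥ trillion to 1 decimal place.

¥2,053.9 trillion

MPC = 1 − MPS = 1 − 0.152 = 0.848.
Round 1 adds ΔG = ¥556 trillion; each later round is MPC = 0.848 times the previous.
After 5 rounds: 556 + 471.488 + 399.821824 + 339.048906752 + 287.513472925696 = ΔG·(1 − c^5)/(1 − c) = 556 × (1 − 0.438509757267968)/0.152 ≈ ¥2,053.9 trillion.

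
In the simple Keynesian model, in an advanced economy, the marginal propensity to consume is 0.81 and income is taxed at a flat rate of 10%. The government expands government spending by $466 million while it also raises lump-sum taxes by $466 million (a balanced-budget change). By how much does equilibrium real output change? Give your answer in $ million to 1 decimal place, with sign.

+$326.7 million

Expenditure multiplier = 1/(1 − c(1−t)) = 1/(1 − 0.81×0.9) = 1/0.271 ≈ 3.69.
ΔG contributes k·ΔG = (+$466 million) / 0.271 ≈ +$1,719.6 million.
ΔT of +$466 million changes first-round spending by −c·ΔT = −$377.46 million, contributing k·(−c·ΔT) = (−$377.46 million) / 0.271 ≈ −$1,392.8 million.
Net ΔY = k(ΔG − c·ΔT) = (+$88.54 million) / 0.271 ≈ +$326.7 million.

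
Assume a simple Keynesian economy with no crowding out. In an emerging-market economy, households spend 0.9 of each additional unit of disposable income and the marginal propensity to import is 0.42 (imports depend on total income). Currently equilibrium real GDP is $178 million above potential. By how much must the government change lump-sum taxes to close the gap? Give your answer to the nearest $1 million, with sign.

+$103 million

Spending multiplier = 1/(1 − c + m) = 1/(1 − 0.9 + 0.42) = 1/0.52 ≈ 1.923.
Tax multiplier = −c·k = −0.9/0.52 ≈ −1.731. Need ΔY = −$178 million, so ΔT = ΔY/(−c·k) = −(−$178 million) × 0.52 / 0.9 ≈ +$103 million.
The government should raise lump-sum taxes by $103 million.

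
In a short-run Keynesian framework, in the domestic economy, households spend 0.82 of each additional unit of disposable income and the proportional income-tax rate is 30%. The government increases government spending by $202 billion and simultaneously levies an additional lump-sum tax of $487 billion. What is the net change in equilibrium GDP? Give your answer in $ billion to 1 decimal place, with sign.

Expenditure multiplier = 1/(1 − c(1−t)) = 1/(1 − 0.82×0.7) = 1/0.426 ≈ 2.347.
ΔG contributes k·ΔG = (+$202 billion) / 0.426 ≈ +$474.2 billion.
ΔT of +$487 billion changes first-round spending by −c·ΔT = −$399.34 billion, contributing k·(−c·ΔT) = (−$399.34 billion) / 0.426 ≈ −$937.4 billion.
Net ΔY = k(ΔG − c·ΔT) = (−$197.34 billion) / 0.426 ≈ −$463.2 billion.

−$463.2 billion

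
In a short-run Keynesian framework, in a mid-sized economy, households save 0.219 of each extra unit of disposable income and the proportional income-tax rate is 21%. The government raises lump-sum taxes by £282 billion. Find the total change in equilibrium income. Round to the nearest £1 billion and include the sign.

−£575 billion

MPC = 1 − MPS = 1 − 0.219 = 0.781.
A lump-sum tax change of +£282 billion shifts disposable income by −£282 billion; first-round consumption changes by −c × ΔT = −0.781 × (+£282 billion) = −£220.242 billion.
Expenditure multiplier = 1/(1 − c(1−t)) = 1/(1 − 0.781×0.79) = 1/0.38301 ≈ 2.611.
The tax multiplier is −c × k ≈ −2.039, so ΔY = k × (−c·ΔT) = (−£220.242 billion) / 0.38301 ≈ −£575 billion.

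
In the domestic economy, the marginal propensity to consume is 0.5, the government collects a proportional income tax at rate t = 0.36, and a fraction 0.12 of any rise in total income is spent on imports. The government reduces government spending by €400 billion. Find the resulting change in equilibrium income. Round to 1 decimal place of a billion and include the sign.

−€500.0 billion

Government-spending multiplier = 1/(1 − c(1−t) + m) = 1/(1 − 0.5×0.64 + 0.12) = 1/0.8 = 1.25.
ΔY = k × ΔG = (−€400 billion) / 0.8 = −€500 billion.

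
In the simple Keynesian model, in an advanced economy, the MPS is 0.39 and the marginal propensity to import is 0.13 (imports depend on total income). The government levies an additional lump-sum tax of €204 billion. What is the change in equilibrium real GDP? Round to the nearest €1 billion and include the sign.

−€239 billion

MPC = 1 − MPS = 1 − 0.39 = 0.61.
A lump-sum tax change of +€204 billion shifts disposable income by −€204 billion; first-round consumption changes by −c × ΔT = −0.61 × (+€204 billion) = −€124.44 billion.
Expenditure multiplier = 1/(1 − c + m) = 1/(1 − 0.61 + 0.13) = 1/0.52 ≈ 1.923.
The tax multiplier is −c × k ≈ −1.173, so ΔY = k × (−c·ΔT) = (−€124.44 billion) / 0.52 ≈ −€239 billion.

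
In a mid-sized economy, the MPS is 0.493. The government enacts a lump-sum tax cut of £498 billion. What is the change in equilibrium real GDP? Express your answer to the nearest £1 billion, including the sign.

MPC = 1 − MPS = 1 − 0.493 = 0.507.
A lump-sum tax change of −£498 billion shifts disposable income by +£498 billion; first-round consumption changes by −c × ΔT = −0.507 × (−£498 billion) = +£252.486 billion.
Expenditure multiplier = 1/(1 − MPC) = 1/(1 − 0.507) = 1/0.493 ≈ 2.028.
The tax multiplier is −c × k ≈ −1.028, so ΔY = k × (−c·ΔT) = (+£252.486 billion) / 0.493 ≈ +£512 billion.

+£512 billion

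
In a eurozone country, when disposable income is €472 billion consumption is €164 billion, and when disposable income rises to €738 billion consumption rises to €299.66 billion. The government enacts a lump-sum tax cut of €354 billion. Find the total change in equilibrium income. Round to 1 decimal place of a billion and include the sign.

MPC = ΔC/ΔYd = (299.66 − 164)/(738 − 472) = 135.66/266 = 0.51.
A lump-sum tax change of −€354 billion shifts disposable income by +€354 billion; first-round consumption changes by −c × ΔT = −0.51 × (−€354 billion) = +€180.54 billion.
Expenditure multiplier = 1/(1 − MPC) = 1/(1 − 0.51) = 1/0.49 ≈ 2.041.
The tax multiplier is −c × k ≈ −1.041, so ΔY = k × (−c·ΔT) = (+€180.54 billion) / 0.49 ≈ +€368.4 billion.

+€368.4 billion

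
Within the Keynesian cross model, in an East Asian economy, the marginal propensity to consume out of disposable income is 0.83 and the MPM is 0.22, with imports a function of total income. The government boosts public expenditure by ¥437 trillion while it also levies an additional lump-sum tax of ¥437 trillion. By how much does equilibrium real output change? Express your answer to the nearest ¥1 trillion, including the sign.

Expenditure multiplier = 1/(1 − c + m) = 1/(1 − 0.83 + 0.22) = 1/0.39 ≈ 2.564.
ΔG contributes k·ΔG = (+¥437 trillion) / 0.39 ≈ +¥1,120.5 trillion.
ΔT of +¥437 trillion changes first-round spending by −c·ΔT = −¥362.71 trillion, contributing k·(−c·ΔT) = (−¥362.71 trillion) / 0.39 ≈ −¥930 trillion.
Net ΔY = k(ΔG − c·ΔT) = (+¥74.29 trillion) / 0.39 ≈ +¥190 trillion.

+¥190 trillion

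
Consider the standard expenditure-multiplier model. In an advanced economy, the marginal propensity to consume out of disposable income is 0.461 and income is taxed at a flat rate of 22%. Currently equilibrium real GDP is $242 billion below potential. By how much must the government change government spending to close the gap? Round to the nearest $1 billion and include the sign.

Spending multiplier = 1/(1 − c(1−t)) = 1/(1 − 0.461×0.78) = 1/0.64042 ≈ 1.561.
Need ΔY = +$242 billion, so ΔG = ΔY/k = (+$242 billion) × 0.64042 ≈ +$155 billion.
The government should increase government spending by $155 billion.

+$155 billion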